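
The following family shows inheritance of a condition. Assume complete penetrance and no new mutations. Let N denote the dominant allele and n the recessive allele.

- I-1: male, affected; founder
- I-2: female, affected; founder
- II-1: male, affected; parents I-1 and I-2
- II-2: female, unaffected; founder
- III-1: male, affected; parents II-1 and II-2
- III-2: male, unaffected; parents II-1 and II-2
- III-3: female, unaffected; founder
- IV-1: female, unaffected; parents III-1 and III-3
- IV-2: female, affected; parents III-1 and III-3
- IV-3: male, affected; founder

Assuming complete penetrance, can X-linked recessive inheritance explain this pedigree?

A consistent assignment under X-linked recessive exists: I-1 X^n Y, I-2 X^n X^n, II-1 X^n Y, II-2 X^N X^n, III-1 X^n Y, III-2 X^N Y, III-3 X^N X^n, IV-1 X^N X^n, IV-2 X^n X^n, IV-3 X^n Y.
In this assignment every recorded phenotype matches its genotype and every non-founder's genotype is obtainable from its parents' genotypes, so the pedigree is consistent.

Yes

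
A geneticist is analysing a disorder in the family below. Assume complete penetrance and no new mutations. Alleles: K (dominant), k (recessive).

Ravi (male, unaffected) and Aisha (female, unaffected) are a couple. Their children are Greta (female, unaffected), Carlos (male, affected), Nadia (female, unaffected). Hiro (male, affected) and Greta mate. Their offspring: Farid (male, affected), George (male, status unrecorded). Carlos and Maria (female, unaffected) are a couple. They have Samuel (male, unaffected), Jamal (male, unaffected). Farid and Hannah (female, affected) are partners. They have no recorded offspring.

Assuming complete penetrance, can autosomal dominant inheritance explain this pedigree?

No

Under autosomal dominant, Carlos (affected, male) cannot arise from Ravi (unaffected) × Aisha (unaffected).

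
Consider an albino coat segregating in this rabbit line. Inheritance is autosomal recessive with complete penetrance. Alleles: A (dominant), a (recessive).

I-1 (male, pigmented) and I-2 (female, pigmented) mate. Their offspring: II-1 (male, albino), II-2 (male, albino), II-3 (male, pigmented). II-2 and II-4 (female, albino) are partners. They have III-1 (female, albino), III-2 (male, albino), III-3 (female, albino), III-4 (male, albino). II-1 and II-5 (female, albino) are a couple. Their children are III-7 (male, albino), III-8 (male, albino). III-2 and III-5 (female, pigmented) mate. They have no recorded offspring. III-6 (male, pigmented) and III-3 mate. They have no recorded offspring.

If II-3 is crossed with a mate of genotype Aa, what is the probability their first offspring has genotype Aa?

1/2

I-1 is pigmented so carries A and passed a to II-1 (aa), so I-1 is Aa.
I-2 is pigmented so carries A and passed a to II-1 (aa), so I-2 is Aa.
II-3 is a pigmented offspring of I-1 (Aa) × I-2 (Aa), whose cross gives 1/4 AA : 1/2 Aa : 1/4 aa; conditioning on being pigmented, II-3 is AA with probability 1/3, Aa with probability 2/3.
Summing over parental genotype combinations, P(offspring has genotype Aa) = 1/3·1/2 + 2/3·1/2 = 1/2.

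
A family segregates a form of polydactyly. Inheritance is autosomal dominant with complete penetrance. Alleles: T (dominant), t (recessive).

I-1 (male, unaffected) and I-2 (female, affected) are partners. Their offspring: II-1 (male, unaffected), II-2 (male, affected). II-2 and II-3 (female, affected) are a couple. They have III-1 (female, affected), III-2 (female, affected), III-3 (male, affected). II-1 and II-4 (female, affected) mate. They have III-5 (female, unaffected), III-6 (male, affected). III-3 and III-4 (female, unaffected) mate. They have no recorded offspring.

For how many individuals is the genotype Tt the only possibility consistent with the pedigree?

4

Obligate heterozygotes: I-2 is affected so carries T and passed t to II-1 (tt), so I-2 is Tt; II-2 is affected so carries T and received t from I-1 (tt), so II-2 is Tt; II-4 is affected so carries T and passed t to III-5 (tt), so II-4 is Tt; III-6 is affected so carries T and received t from II-1 (tt), so III-6 is Tt.
Every other individual is either homozygous by phenotype or has at least one consistent homozygous assignment, so the count is 4.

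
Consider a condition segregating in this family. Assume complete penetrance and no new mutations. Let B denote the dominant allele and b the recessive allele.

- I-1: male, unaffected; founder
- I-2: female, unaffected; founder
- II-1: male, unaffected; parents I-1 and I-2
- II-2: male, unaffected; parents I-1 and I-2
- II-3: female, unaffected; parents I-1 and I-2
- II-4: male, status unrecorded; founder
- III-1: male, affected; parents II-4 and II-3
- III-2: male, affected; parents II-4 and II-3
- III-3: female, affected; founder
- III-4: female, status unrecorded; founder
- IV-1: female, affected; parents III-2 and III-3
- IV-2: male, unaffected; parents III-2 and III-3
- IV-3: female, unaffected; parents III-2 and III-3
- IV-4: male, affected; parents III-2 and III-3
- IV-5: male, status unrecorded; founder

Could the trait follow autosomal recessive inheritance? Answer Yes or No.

Under autosomal recessive, IV-2 (unaffected, male) cannot arise from III-2 (affected) × III-3 (affected).

No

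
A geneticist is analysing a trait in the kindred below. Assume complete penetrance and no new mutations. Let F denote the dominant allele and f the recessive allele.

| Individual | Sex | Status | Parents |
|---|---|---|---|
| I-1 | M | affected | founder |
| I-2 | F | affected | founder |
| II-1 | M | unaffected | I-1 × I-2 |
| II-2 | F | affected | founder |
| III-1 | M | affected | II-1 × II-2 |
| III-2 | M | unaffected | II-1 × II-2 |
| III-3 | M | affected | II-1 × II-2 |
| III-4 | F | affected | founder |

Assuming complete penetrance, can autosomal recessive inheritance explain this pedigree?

No

Under autosomal recessive, II-1 (unaffected, male) cannot arise from I-1 (affected) × I-2 (affected).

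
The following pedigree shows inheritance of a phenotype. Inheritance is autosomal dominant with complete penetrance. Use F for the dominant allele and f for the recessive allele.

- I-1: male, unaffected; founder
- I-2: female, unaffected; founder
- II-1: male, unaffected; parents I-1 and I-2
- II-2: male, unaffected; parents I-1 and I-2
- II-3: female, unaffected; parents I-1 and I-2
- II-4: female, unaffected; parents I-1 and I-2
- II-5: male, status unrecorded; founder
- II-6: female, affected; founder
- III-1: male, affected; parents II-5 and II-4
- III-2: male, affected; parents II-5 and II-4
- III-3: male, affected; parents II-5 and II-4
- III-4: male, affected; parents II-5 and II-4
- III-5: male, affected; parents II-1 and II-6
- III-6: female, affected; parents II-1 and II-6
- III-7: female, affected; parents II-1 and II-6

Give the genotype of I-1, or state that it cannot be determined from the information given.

ff

I-1 is unaffected, so I-1 is ff.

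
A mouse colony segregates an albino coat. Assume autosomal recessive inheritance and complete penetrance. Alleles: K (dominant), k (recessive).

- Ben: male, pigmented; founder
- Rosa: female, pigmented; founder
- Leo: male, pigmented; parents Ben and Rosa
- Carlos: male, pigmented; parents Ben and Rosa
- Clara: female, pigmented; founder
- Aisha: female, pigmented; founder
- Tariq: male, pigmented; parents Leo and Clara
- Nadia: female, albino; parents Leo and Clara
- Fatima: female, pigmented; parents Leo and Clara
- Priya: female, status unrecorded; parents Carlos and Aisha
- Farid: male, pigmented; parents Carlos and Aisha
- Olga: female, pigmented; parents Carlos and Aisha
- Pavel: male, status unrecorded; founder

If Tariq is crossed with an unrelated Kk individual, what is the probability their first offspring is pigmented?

Leo is pigmented so carries K and passed k to Nadia (kk), so Leo is Kk.
Clara is pigmented so carries K and passed k to Nadia (kk), so Clara is Kk.
Tariq is a pigmented offspring of Leo (Kk) × Clara (Kk), whose cross gives 1/4 KK : 1/2 Kk : 1/4 kk; conditioning on being pigmented, Tariq is KK with probability 1/3, Kk with probability 2/3.
Summing over parental genotype combinations, P(offspring is pigmented) = 1/3·1 + 2/3·3/4 = 5/6.

5/6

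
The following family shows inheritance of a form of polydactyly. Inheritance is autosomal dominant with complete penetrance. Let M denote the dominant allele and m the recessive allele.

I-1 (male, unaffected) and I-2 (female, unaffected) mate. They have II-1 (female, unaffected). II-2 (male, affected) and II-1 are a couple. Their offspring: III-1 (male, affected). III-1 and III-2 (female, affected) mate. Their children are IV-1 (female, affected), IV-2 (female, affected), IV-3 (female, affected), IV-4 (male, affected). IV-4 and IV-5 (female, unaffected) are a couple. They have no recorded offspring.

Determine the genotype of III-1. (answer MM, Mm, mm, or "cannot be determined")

From phenotype alone, III-1 is MM or Mm.
III-1 is affected so carries M and received m from II-1 (mm), so III-1 is Mm.

Mm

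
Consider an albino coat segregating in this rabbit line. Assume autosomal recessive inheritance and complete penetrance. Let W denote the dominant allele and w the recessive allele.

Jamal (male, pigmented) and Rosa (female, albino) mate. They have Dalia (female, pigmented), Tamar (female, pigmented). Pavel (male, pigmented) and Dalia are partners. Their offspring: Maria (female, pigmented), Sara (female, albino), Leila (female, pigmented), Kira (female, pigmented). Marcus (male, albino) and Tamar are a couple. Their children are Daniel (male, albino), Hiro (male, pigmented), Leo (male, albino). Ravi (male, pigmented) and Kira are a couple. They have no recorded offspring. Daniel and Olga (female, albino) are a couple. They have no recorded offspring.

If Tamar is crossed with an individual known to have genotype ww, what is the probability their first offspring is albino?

1/2

Tamar is pigmented so carries W and received w from Rosa (ww), so Tamar is Ww.
The cross gives 1/2 Ww : 1/2 ww, so P(offspring is albino) = 1/2.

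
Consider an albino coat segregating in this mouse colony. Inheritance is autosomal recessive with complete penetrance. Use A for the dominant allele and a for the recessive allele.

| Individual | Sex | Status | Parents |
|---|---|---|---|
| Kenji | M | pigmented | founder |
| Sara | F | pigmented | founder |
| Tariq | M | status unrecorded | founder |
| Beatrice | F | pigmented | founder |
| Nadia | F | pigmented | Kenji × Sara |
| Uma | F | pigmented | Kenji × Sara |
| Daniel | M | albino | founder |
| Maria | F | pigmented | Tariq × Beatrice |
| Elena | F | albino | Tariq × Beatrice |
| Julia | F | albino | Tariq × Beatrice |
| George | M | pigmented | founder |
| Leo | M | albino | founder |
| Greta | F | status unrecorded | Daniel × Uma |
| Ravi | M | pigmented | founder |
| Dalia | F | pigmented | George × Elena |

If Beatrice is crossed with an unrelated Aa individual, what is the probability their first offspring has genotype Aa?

Beatrice is pigmented so carries A and passed a to Elena (aa), so Beatrice is Aa.
The cross gives 1/4 AA : 1/2 Aa : 1/4 aa, so P(offspring has genotype Aa) = 1/2.

1/2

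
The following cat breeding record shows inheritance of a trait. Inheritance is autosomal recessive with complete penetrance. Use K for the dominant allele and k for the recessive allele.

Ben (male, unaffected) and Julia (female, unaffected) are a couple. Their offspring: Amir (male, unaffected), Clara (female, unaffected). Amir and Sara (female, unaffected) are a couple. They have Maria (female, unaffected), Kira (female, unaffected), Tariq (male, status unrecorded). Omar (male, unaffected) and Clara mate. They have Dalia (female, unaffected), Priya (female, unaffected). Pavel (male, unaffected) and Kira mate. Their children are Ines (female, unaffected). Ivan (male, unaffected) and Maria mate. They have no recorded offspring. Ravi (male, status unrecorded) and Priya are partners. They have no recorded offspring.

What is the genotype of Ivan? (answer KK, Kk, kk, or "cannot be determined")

Ivan's phenotype allows KK or Kk, and no parent or child forces a single allele at both positions; consistent genotype assignments exist with Ivan as KK or Kk.

cannot be determined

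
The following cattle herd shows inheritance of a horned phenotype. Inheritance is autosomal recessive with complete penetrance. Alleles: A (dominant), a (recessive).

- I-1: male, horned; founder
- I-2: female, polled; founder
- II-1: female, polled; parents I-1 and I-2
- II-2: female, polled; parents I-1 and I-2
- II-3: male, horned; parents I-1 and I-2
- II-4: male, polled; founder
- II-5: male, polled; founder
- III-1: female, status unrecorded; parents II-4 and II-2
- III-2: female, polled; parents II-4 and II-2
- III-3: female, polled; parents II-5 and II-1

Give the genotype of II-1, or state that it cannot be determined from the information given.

From phenotype alone, II-1 is AA or Aa.
II-1 is polled so carries A and received a from I-1 (aa), so II-1 is Aa.

Aa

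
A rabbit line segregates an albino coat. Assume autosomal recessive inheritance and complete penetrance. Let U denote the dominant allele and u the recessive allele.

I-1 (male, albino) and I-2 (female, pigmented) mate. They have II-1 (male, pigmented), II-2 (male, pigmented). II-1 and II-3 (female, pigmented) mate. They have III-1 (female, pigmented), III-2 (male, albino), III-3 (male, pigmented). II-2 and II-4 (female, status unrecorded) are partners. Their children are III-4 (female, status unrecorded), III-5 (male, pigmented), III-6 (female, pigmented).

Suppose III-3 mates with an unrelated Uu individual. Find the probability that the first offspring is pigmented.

5/6

II-1 is pigmented so carries U and received u from I-1 (uu), so II-1 is Uu.
II-3 is pigmented so carries U and passed u to III-2 (uu), so II-3 is Uu.
III-3 is a pigmented offspring of II-1 (Uu) × II-3 (Uu), whose cross gives 1/4 UU : 1/2 Uu : 1/4 uu; conditioning on being pigmented, III-3 is UU with probability 1/3, Uu with probability 2/3.
Summing over parental genotype combinations, P(offspring is pigmented) = 1/3·1 + 2/3·3/4 = 5/6.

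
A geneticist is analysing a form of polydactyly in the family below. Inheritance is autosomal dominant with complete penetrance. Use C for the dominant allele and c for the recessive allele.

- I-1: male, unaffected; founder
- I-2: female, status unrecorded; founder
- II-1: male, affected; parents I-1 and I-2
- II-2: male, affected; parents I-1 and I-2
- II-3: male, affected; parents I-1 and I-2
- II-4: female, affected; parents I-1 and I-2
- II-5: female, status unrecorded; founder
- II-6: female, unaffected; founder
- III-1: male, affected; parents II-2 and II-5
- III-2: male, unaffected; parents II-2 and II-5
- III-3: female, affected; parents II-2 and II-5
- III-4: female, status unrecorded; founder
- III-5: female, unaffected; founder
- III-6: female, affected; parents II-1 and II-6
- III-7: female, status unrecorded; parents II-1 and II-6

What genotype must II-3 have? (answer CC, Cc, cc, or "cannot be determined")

From phenotype alone, II-3 is CC or Cc.
II-3 is affected so carries C and received c from I-1 (cc), so II-3 is Cc.

Cc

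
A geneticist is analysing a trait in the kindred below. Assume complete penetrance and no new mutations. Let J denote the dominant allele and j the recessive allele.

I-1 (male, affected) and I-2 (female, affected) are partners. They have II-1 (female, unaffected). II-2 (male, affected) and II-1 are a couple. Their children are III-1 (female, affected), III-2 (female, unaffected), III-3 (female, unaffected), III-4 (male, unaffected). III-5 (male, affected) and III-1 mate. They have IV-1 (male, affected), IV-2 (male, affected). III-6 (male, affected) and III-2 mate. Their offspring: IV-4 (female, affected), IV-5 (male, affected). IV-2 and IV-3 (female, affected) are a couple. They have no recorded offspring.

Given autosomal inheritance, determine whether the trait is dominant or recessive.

dominant

I-1 and I-2 are both affected yet have an unaffected child II-1. Under a recessive model two affected parents are homozygous and every child would be affected, so the trait cannot be recessive.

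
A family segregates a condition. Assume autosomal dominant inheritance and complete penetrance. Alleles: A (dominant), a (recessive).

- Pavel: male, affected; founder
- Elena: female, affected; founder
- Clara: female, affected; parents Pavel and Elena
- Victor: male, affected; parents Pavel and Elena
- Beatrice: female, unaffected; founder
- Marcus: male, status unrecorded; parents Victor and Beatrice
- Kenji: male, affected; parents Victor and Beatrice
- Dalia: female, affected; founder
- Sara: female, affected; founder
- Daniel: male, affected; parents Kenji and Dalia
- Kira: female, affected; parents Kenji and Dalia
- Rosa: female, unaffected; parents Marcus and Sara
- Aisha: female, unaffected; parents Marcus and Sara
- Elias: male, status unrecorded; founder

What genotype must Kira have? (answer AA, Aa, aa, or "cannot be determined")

cannot be determined

Kira's phenotype allows AA or Aa, and no parent or child forces a single allele at both positions; consistent genotype assignments exist with Kira as AA or Aa.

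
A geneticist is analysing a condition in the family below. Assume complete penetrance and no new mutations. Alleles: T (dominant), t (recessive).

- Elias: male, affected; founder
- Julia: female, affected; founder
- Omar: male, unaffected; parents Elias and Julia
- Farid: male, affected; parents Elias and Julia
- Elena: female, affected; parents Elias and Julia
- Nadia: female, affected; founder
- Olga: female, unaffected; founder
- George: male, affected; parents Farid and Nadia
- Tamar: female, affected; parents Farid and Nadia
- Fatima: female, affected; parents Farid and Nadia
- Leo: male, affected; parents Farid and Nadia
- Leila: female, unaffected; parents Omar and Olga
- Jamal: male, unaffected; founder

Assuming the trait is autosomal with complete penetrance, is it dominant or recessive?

Elias and Julia are both affected yet have an unaffected child Omar. Under a recessive model two affected parents are homozygous and every child would be affected, so the trait cannot be recessive.

dominant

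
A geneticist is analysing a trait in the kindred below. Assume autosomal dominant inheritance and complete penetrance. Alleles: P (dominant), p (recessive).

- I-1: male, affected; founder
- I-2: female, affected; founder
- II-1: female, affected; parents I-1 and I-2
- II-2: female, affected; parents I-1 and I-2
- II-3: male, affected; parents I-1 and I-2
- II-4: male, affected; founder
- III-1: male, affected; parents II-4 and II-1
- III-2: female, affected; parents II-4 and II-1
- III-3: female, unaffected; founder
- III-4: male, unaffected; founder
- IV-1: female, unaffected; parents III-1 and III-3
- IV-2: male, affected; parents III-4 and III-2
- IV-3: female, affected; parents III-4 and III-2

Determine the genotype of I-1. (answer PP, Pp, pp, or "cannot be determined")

cannot be determined

I-1's phenotype allows PP or Pp, and no parent or child forces a single allele at both positions; consistent genotype assignments exist with I-1 as PP or Pp.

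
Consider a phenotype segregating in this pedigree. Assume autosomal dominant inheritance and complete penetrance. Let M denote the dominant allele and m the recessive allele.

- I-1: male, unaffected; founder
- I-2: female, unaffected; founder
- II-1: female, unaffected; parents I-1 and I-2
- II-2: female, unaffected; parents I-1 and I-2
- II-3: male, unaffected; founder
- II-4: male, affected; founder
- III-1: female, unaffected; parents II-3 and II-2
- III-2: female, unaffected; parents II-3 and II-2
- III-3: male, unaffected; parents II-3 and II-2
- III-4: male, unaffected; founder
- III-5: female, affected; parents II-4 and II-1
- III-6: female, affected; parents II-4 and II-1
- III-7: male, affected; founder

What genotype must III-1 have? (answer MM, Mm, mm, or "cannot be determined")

III-1 is unaffected, so III-1 is mm.

mm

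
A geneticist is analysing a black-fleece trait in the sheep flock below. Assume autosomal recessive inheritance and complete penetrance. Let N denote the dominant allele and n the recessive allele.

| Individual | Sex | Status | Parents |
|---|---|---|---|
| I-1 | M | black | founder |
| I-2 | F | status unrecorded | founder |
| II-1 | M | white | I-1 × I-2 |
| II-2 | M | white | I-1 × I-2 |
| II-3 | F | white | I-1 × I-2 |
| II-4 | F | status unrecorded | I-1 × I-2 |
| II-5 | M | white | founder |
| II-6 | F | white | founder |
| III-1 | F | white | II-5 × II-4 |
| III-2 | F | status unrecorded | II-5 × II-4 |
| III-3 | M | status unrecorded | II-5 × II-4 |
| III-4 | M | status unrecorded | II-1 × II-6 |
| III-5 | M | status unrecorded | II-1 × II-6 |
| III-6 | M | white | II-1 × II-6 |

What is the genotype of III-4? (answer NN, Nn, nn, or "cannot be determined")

cannot be determined

III-4's phenotype is unrecorded, and no parent or child forces a single allele at both positions; consistent genotype assignments exist with III-4 as NN or Nn or nn.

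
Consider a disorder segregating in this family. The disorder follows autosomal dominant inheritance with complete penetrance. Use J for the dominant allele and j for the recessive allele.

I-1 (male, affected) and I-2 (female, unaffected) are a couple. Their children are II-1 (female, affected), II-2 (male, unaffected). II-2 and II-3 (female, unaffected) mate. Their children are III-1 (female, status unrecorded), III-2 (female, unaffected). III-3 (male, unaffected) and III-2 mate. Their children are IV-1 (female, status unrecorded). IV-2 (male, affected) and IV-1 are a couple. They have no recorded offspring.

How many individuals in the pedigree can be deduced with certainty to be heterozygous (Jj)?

Obligate heterozygotes: I-1 is affected so carries J and passed j to II-2 (jj), so I-1 is Jj; II-1 is affected so carries J and received j from I-2 (jj), so II-1 is Jj.
Every other individual is either homozygous by phenotype or has at least one consistent homozygous assignment, so the count is 2.

2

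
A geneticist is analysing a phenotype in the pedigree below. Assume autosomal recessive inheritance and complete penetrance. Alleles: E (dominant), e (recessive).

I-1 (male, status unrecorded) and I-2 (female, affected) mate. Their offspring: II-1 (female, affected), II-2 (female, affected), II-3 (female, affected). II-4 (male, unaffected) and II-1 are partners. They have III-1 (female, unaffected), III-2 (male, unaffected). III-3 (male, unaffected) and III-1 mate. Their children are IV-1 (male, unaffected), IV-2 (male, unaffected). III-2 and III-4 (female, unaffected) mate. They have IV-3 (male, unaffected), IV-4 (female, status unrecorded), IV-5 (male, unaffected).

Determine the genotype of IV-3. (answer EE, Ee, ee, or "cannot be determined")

IV-3's phenotype allows EE or Ee, and no parent or child forces a single allele at both positions; consistent genotype assignments exist with IV-3 as EE or Ee.

cannot be determined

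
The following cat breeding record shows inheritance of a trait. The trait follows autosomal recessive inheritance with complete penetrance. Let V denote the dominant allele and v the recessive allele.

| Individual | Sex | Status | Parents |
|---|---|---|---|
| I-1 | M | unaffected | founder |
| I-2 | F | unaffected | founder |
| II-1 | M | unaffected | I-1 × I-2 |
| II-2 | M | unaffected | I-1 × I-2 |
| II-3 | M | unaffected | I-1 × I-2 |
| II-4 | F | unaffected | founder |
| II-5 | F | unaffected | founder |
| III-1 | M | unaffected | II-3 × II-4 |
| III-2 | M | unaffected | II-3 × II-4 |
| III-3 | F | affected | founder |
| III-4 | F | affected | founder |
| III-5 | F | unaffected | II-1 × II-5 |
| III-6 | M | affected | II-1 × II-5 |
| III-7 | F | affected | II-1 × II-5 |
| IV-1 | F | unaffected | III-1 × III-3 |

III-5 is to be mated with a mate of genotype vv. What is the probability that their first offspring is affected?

II-1 is unaffected so carries V and passed v to III-6 (vv), so II-1 is Vv.
II-5 is unaffected so carries V and passed v to III-6 (vv), so II-5 is Vv.
III-5 is an unaffected offspring of II-1 (Vv) × II-5 (Vv), whose cross gives 1/4 VV : 1/2 Vv : 1/4 vv; conditioning on being unaffected, III-5 is VV with probability 1/3, Vv with probability 2/3.
Summing over parental genotype combinations, P(offspring is affected) = 2/3·1/2 = 1/3.

1/3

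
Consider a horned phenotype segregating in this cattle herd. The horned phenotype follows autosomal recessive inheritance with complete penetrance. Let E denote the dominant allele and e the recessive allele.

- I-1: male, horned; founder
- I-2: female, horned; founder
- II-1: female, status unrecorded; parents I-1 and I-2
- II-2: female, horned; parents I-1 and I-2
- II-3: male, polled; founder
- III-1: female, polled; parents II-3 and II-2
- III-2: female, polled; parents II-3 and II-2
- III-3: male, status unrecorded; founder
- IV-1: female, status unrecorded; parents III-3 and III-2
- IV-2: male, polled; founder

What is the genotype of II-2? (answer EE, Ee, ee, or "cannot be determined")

II-2 is horned, so II-2 is ee.

ee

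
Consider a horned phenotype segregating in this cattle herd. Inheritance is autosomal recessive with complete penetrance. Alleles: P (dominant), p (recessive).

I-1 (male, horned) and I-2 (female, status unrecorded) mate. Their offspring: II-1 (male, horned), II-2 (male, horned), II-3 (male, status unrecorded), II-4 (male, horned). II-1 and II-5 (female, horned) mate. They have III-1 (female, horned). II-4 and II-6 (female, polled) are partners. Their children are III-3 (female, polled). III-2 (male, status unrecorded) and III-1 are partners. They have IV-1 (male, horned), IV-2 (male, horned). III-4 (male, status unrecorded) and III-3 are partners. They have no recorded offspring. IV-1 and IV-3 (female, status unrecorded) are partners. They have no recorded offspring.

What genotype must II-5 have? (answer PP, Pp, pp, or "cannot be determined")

II-5 is horned, so II-5 is pp.

pp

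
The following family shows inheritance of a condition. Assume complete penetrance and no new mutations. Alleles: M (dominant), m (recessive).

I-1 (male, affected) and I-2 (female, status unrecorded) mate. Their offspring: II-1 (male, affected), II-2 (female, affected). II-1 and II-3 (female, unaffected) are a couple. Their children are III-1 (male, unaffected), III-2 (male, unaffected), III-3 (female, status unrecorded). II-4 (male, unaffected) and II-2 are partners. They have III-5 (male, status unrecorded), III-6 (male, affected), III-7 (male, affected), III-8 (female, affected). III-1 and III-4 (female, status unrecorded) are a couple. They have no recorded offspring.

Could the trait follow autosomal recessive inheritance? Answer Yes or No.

A consistent assignment under autosomal recessive exists: I-1 mm, I-2 Mm, II-1 mm, II-2 mm, II-3 MM, II-4 Mm, III-1 Mm, III-2 Mm, III-3 Mm, III-4 MM, III-5 Mm, III-6 mm, III-7 mm, III-8 mm.
In this assignment every recorded phenotype matches its genotype and every non-founder's genotype is obtainable from its parents' genotypes, so the pedigree is consistent.

Yes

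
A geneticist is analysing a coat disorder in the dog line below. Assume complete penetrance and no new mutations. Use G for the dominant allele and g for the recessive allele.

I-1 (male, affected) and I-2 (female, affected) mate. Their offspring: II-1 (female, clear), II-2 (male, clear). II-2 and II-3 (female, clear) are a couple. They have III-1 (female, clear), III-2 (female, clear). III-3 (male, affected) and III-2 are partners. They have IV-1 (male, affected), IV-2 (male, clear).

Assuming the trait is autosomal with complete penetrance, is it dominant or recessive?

I-1 and I-2 are both affected yet have a clear child II-1. Under a recessive model two affected parents are homozygous and every child would be affected, so the trait cannot be recessive.

dominant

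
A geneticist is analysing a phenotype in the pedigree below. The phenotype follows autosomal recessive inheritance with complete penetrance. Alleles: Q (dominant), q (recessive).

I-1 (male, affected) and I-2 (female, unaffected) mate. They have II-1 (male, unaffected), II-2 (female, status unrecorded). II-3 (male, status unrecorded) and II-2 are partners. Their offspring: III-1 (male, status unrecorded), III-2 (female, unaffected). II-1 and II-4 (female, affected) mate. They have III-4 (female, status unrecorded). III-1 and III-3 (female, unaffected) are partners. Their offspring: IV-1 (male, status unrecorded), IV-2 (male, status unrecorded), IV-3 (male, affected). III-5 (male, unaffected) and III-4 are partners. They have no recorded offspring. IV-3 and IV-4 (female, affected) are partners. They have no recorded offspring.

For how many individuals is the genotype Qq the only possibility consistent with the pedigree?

2

Obligate heterozygotes: II-1 is unaffected so carries Q and received q from I-1 (qq), so II-1 is Qq; III-3 is unaffected so carries Q and passed q to IV-3 (qq), so III-3 is Qq.
Every other individual is either homozygous by phenotype or has at least one consistent homozygous assignment, so the count is 2.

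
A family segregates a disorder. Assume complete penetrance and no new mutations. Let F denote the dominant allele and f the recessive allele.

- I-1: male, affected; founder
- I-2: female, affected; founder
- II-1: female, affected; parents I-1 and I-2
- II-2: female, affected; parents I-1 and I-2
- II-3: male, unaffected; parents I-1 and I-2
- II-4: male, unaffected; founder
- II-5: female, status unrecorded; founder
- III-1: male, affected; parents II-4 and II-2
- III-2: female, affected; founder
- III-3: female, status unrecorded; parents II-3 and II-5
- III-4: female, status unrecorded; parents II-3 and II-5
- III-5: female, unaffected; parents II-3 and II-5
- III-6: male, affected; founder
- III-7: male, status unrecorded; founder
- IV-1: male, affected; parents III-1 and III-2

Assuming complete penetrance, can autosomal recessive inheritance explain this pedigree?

No

Under autosomal recessive, II-3 (unaffected, male) cannot arise from I-1 (affected) × I-2 (affected).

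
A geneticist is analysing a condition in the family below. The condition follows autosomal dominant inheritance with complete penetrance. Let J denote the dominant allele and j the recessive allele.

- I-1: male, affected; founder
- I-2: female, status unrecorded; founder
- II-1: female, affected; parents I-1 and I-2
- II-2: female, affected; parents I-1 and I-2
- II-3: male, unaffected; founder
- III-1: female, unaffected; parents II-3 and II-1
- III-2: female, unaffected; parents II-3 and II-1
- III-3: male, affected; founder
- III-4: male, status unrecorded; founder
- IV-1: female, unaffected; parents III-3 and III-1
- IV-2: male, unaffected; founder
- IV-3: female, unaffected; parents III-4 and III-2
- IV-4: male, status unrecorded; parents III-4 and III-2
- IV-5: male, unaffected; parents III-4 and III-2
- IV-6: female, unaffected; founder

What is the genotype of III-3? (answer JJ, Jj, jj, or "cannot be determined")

Jj

From phenotype alone, III-3 is JJ or Jj.
III-3 is affected so carries J and passed j to IV-1 (jj), so III-3 is Jj.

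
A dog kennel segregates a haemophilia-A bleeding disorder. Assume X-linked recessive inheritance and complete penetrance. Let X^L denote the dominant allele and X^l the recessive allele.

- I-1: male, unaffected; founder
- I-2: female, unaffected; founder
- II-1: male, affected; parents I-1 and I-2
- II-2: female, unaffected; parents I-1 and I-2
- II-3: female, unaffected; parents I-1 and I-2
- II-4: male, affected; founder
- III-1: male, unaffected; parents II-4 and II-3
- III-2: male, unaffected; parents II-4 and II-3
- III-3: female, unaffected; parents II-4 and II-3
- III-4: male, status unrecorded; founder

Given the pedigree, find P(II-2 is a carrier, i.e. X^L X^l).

I-1 is unaffected, so I-1 is X^L Y.
I-2 is unaffected so carries L and passed l to II-1 (X^l Y), so I-2 is X^L X^l.
Their cross gives offspring ratios 1/2 X^L X^L : 1/2 X^L X^l. Conditioning on II-2 being unaffected, P(X^L X^l) = 1/2 / 1 = 1/2.

1/2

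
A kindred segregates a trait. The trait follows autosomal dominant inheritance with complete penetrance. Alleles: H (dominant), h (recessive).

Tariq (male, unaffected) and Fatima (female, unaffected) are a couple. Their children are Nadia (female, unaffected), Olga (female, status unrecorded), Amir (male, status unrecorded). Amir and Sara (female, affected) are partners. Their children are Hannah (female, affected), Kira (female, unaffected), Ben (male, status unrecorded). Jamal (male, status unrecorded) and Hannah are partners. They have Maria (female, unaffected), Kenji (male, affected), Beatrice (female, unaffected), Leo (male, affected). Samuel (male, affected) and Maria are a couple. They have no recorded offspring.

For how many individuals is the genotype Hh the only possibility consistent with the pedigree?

2

Obligate heterozygotes: Sara is affected so carries H and passed h to Kira (hh), so Sara is Hh; Hannah is affected so carries H and received h from Amir (hh), so Hannah is Hh.
Every other individual is either homozygous by phenotype or has at least one consistent homozygous assignment, so the count is 2.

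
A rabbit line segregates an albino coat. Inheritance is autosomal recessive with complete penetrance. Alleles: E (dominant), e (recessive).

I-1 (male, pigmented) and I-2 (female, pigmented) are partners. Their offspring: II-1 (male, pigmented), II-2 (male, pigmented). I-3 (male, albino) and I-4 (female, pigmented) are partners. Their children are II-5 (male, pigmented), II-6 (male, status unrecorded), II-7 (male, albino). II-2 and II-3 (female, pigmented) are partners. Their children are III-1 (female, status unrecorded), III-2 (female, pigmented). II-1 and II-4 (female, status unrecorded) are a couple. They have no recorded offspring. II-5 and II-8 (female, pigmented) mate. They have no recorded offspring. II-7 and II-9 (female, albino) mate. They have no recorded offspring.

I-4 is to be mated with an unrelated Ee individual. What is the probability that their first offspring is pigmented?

I-4 is pigmented so carries E and passed e to II-7 (ee), so I-4 is Ee.
The cross gives 1/4 EE : 1/2 Ee : 1/4 ee, so P(offspring is pigmented) = 3/4.

3/4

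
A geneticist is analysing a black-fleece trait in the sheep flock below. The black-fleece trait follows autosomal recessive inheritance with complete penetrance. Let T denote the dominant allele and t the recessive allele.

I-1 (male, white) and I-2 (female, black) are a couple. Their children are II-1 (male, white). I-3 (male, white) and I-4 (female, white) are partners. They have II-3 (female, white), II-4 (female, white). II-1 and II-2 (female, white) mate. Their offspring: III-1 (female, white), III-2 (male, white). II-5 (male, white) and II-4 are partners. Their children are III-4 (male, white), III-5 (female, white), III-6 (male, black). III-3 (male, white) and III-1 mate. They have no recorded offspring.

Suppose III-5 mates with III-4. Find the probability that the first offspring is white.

II-5 is white so carries T and passed t to III-6 (tt), so II-5 is Tt.
II-4 is white so carries T and passed t to III-6 (tt), so II-4 is Tt.
III-5 is a white offspring of II-5 (Tt) × II-4 (Tt), whose cross gives 1/4 TT : 1/2 Tt : 1/4 tt; conditioning on being white, III-5 is TT with probability 1/3, Tt with probability 2/3.
III-4 is a white offspring of II-5 (Tt) × II-4 (Tt), whose cross gives 1/4 TT : 1/2 Tt : 1/4 tt; conditioning on being white, III-4 is TT with probability 1/3, Tt with probability 2/3.
Summing over parental genotype combinations, P(offspring is white) = 1/9·1 + 2/9·1 + 2/9·1 + 4/9·3/4 = 8/9.

8/9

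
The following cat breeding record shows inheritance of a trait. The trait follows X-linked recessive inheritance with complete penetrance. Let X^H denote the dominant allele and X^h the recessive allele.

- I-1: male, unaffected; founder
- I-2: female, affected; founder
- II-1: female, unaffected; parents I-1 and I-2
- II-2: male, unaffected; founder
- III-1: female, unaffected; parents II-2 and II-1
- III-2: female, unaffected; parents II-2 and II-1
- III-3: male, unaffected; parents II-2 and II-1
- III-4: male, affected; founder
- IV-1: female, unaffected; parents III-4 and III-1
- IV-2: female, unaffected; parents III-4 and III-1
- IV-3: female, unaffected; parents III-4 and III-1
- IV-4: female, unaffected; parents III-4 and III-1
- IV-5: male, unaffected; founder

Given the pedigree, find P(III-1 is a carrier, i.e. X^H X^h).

II-2 is unaffected, so II-2 is X^H Y.
II-1 is unaffected so carries H and received h from I-2 (X^h X^h), so II-1 is X^H X^h.
Their cross gives offspring ratios 1/2 X^H X^H : 1/2 X^H X^h. Conditioning on III-1 being unaffected, P(X^H X^h) = 1/2 / 1 = 1/2 before taking III-1's own offspring into account.
III-4 is affected, so III-4 is X^h Y.
Now use III-1's offspring. Probability of each recorded status — unaffected daughter IV-1: 1/2 if III-1 is X^H X^h, 1 if X^H X^H; unaffected daughter IV-2: 1/2 if III-1 is X^H X^h, 1 if X^H X^H; unaffected daughter IV-3: 1/2 if III-1 is X^H X^h, 1 if X^H X^H; unaffected daughter IV-4: 1/2 if III-1 is X^H X^h, 1 if X^H X^H.
Bayes: P(X^H X^h) = 1/2·1/16 / (1/2·1/16 + 1/2·1) = 1/17.

1/17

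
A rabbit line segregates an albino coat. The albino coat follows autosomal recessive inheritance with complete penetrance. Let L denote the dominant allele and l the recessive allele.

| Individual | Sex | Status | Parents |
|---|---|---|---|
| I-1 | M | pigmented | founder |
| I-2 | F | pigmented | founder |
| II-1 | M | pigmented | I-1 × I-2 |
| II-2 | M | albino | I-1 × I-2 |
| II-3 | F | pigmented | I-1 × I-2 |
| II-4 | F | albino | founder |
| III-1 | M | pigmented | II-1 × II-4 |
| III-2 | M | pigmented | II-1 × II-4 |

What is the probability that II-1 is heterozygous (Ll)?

I-1 is pigmented so carries L and passed l to II-2 (ll), so I-1 is Ll.
I-2 is pigmented so carries L and passed l to II-2 (ll), so I-2 is Ll.
Their cross gives offspring ratios 1/4 LL : 1/2 Ll : 1/4 ll. Conditioning on II-1 being pigmented, P(Ll) = 1/2 / 3/4 = 2/3 before taking II-1's own offspring into account.
II-4 is albino, so II-4 is ll.
Now use II-1's offspring. Probability of each recorded status — pigmented son III-1: 1/2 if II-1 is Ll, 1 if LL; pigmented son III-2: 1/2 if II-1 is Ll, 1 if LL.
Bayes: P(Ll) = 2/3·1/4 / (2/3·1/4 + 1/3·1) = 1/3.

1/3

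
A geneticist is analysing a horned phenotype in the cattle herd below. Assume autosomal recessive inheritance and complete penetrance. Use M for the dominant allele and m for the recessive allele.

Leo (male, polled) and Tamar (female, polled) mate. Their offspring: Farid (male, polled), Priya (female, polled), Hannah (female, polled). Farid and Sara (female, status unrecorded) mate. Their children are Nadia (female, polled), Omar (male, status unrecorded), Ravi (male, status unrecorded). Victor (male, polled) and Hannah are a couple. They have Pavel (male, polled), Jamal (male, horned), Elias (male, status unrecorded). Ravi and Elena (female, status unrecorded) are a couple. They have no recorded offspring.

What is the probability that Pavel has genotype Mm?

2/3

Victor is polled so carries M and passed m to Jamal (mm), so Victor is Mm.
Hannah is polled so carries M and passed m to Jamal (mm), so Hannah is Mm.
Their cross gives offspring ratios 1/4 MM : 1/2 Mm : 1/4 mm. Conditioning on Pavel being polled, P(Mm) = 1/2 / 3/4 = 2/3.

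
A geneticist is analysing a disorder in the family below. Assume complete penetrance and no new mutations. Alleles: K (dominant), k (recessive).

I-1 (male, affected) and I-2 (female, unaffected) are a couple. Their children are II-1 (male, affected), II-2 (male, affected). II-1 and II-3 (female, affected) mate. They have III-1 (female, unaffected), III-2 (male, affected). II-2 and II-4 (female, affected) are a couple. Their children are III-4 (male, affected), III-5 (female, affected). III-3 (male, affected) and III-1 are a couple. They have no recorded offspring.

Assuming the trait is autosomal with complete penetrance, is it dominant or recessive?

II-1 and II-3 are both affected yet have an unaffected child III-1. Under a recessive model two affected parents are homozygous and every child would be affected, so the trait cannot be recessive.

dominant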